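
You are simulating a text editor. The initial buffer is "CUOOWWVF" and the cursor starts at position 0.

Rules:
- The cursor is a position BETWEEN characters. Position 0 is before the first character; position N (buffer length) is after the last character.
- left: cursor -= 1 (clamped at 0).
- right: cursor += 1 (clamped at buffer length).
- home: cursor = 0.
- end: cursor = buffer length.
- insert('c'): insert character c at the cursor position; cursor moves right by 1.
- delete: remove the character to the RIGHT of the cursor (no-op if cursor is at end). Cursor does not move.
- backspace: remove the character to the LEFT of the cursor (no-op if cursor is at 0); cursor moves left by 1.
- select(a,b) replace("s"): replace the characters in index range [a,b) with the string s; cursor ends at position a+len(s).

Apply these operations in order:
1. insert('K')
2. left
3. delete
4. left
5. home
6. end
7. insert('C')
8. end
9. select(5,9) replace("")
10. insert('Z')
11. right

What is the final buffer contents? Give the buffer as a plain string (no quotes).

Answer: CUOOWZ

Derivation:
After op 1 (insert('K')): buf='KCUOOWWVF' cursor=1
After op 2 (left): buf='KCUOOWWVF' cursor=0
After op 3 (delete): buf='CUOOWWVF' cursor=0
After op 4 (left): buf='CUOOWWVF' cursor=0
After op 5 (home): buf='CUOOWWVF' cursor=0
After op 6 (end): buf='CUOOWWVF' cursor=8
After op 7 (insert('C')): buf='CUOOWWVFC' cursor=9
After op 8 (end): buf='CUOOWWVFC' cursor=9
After op 9 (select(5,9) replace("")): buf='CUOOW' cursor=5
After op 10 (insert('Z')): buf='CUOOWZ' cursor=6
After op 11 (right): buf='CUOOWZ' cursor=6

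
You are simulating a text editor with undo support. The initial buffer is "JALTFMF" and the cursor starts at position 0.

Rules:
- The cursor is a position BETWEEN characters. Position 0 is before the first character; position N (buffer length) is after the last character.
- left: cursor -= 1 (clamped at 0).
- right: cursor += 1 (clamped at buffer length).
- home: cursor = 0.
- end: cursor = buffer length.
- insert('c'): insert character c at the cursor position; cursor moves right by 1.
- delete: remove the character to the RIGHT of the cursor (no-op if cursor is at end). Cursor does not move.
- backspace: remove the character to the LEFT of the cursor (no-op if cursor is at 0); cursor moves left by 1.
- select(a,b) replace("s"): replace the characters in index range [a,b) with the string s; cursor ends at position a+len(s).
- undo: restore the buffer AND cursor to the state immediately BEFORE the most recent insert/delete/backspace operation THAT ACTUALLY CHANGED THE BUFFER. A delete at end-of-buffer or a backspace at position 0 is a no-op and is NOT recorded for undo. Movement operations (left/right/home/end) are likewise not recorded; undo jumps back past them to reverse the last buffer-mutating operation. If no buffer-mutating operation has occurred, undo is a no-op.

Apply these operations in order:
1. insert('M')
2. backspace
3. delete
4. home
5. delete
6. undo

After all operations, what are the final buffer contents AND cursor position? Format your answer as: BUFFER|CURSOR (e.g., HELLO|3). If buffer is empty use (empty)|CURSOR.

After op 1 (insert('M')): buf='MJALTFMF' cursor=1
After op 2 (backspace): buf='JALTFMF' cursor=0
After op 3 (delete): buf='ALTFMF' cursor=0
After op 4 (home): buf='ALTFMF' cursor=0
After op 5 (delete): buf='LTFMF' cursor=0
After op 6 (undo): buf='ALTFMF' cursor=0

Answer: ALTFMF|0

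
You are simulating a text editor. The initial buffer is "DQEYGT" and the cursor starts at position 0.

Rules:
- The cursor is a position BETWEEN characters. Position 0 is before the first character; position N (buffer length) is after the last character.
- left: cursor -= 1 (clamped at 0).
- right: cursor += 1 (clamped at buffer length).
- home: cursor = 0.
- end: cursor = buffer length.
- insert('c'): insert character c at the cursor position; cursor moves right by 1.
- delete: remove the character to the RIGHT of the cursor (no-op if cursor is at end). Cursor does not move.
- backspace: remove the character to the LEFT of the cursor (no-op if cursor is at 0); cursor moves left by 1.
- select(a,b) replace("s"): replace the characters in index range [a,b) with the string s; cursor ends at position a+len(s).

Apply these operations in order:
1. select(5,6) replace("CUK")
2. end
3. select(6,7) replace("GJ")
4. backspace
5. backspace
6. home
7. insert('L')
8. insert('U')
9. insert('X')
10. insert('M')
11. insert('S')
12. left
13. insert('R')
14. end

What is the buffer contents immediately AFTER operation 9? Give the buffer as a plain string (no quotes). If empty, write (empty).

Answer: LUXDQEYGCK

Derivation:
After op 1 (select(5,6) replace("CUK")): buf='DQEYGCUK' cursor=8
After op 2 (end): buf='DQEYGCUK' cursor=8
After op 3 (select(6,7) replace("GJ")): buf='DQEYGCGJK' cursor=8
After op 4 (backspace): buf='DQEYGCGK' cursor=7
After op 5 (backspace): buf='DQEYGCK' cursor=6
After op 6 (home): buf='DQEYGCK' cursor=0
After op 7 (insert('L')): buf='LDQEYGCK' cursor=1
After op 8 (insert('U')): buf='LUDQEYGCK' cursor=2
After op 9 (insert('X')): buf='LUXDQEYGCK' cursor=3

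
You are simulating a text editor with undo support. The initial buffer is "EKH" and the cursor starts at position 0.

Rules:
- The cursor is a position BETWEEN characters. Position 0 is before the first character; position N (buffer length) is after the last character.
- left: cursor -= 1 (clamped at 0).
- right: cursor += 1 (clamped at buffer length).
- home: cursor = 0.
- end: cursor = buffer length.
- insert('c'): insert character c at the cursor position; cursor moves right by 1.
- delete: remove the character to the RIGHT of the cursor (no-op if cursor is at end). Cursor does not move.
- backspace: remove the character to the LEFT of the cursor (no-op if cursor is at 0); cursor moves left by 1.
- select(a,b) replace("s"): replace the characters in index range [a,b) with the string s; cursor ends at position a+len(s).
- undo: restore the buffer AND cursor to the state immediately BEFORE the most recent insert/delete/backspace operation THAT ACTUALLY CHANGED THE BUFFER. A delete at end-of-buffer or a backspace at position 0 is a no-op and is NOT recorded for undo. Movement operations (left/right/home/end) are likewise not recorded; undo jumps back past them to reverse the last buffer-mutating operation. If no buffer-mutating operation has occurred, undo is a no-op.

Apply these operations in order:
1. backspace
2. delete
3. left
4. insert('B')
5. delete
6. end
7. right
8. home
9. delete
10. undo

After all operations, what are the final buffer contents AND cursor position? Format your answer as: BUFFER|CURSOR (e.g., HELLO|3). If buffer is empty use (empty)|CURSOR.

After op 1 (backspace): buf='EKH' cursor=0
After op 2 (delete): buf='KH' cursor=0
After op 3 (left): buf='KH' cursor=0
After op 4 (insert('B')): buf='BKH' cursor=1
After op 5 (delete): buf='BH' cursor=1
After op 6 (end): buf='BH' cursor=2
After op 7 (right): buf='BH' cursor=2
After op 8 (home): buf='BH' cursor=0
After op 9 (delete): buf='H' cursor=0
After op 10 (undo): buf='BH' cursor=0

Answer: BH|0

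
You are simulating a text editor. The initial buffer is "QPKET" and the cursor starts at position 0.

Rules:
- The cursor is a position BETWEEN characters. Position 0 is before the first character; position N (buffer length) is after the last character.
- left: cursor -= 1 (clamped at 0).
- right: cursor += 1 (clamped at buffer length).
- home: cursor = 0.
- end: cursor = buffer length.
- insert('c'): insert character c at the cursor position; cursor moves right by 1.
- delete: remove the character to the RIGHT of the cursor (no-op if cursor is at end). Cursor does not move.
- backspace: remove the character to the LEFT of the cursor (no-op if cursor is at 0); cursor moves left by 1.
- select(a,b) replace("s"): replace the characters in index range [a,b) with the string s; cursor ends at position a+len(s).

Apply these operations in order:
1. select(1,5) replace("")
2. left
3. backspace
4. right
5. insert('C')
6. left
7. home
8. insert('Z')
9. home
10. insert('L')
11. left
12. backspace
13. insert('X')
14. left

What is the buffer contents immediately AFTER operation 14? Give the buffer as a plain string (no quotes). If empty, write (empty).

Answer: XLZQC

Derivation:
After op 1 (select(1,5) replace("")): buf='Q' cursor=1
After op 2 (left): buf='Q' cursor=0
After op 3 (backspace): buf='Q' cursor=0
After op 4 (right): buf='Q' cursor=1
After op 5 (insert('C')): buf='QC' cursor=2
After op 6 (left): buf='QC' cursor=1
After op 7 (home): buf='QC' cursor=0
After op 8 (insert('Z')): buf='ZQC' cursor=1
After op 9 (home): buf='ZQC' cursor=0
After op 10 (insert('L')): buf='LZQC' cursor=1
After op 11 (left): buf='LZQC' cursor=0
After op 12 (backspace): buf='LZQC' cursor=0
After op 13 (insert('X')): buf='XLZQC' cursor=1
After op 14 (left): buf='XLZQC' cursor=0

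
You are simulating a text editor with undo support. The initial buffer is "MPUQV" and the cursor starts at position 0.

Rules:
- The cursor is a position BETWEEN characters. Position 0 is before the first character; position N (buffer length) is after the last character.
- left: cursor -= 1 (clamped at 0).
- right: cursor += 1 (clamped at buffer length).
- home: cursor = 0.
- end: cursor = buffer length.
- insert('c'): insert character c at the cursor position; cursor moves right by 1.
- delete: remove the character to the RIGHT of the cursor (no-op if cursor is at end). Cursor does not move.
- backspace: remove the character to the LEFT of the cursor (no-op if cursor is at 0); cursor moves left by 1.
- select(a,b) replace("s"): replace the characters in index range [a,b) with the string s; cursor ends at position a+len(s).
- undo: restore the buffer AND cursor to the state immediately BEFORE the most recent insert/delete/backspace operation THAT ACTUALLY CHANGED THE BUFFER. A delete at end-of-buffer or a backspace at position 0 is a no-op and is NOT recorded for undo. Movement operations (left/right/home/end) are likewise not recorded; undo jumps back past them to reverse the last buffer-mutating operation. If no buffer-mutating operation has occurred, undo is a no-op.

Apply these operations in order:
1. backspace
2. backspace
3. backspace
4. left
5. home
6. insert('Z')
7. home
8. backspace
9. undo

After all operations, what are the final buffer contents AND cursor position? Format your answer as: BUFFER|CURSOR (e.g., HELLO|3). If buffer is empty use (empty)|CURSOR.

Answer: MPUQV|0

Derivation:
After op 1 (backspace): buf='MPUQV' cursor=0
After op 2 (backspace): buf='MPUQV' cursor=0
After op 3 (backspace): buf='MPUQV' cursor=0
After op 4 (left): buf='MPUQV' cursor=0
After op 5 (home): buf='MPUQV' cursor=0
After op 6 (insert('Z')): buf='ZMPUQV' cursor=1
After op 7 (home): buf='ZMPUQV' cursor=0
After op 8 (backspace): buf='ZMPUQV' cursor=0
After op 9 (undo): buf='MPUQV' cursor=0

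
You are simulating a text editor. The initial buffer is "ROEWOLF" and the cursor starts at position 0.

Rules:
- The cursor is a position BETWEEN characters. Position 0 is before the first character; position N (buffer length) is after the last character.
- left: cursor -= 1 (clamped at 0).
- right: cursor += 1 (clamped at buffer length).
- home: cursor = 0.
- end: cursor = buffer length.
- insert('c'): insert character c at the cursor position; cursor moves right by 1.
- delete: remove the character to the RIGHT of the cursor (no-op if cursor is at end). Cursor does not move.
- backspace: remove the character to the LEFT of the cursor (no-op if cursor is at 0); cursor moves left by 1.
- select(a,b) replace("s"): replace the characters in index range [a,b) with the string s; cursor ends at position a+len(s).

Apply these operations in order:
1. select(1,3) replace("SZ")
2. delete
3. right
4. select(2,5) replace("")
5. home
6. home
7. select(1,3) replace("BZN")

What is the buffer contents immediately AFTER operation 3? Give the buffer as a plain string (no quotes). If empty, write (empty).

Answer: RSZOLF

Derivation:
After op 1 (select(1,3) replace("SZ")): buf='RSZWOLF' cursor=3
After op 2 (delete): buf='RSZOLF' cursor=3
After op 3 (right): buf='RSZOLF' cursor=4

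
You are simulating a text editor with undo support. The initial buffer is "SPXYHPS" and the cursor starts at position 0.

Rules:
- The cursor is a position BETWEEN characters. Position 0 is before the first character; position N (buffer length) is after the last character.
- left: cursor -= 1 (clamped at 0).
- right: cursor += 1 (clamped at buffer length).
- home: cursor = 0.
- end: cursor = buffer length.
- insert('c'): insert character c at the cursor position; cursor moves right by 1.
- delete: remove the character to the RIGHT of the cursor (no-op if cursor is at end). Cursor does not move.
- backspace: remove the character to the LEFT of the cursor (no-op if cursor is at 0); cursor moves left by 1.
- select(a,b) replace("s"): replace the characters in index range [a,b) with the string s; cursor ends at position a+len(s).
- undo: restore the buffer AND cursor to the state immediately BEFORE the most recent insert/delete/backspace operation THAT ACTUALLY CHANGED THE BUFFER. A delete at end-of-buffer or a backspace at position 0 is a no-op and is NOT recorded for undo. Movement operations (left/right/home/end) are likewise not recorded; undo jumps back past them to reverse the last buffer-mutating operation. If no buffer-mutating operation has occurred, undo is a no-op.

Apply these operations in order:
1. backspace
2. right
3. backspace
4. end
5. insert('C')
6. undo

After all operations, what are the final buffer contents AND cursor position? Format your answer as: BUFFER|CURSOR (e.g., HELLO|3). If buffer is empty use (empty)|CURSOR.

Answer: PXYHPS|6

Derivation:
After op 1 (backspace): buf='SPXYHPS' cursor=0
After op 2 (right): buf='SPXYHPS' cursor=1
After op 3 (backspace): buf='PXYHPS' cursor=0
After op 4 (end): buf='PXYHPS' cursor=6
After op 5 (insert('C')): buf='PXYHPSC' cursor=7
After op 6 (undo): buf='PXYHPS' cursor=6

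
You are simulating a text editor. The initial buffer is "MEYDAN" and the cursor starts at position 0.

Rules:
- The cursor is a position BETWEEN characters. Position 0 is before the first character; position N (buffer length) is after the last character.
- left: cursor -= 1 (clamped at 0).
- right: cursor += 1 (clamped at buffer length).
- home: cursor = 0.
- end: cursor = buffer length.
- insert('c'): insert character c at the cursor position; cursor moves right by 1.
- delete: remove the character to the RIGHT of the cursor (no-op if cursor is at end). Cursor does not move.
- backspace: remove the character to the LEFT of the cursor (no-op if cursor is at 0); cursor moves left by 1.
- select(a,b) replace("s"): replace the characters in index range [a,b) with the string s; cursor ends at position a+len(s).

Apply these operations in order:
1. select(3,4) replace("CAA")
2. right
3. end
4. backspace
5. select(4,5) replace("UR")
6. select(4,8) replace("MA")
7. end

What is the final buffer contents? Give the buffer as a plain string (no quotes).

Answer: MEYCMA

Derivation:
After op 1 (select(3,4) replace("CAA")): buf='MEYCAAAN' cursor=6
After op 2 (right): buf='MEYCAAAN' cursor=7
After op 3 (end): buf='MEYCAAAN' cursor=8
After op 4 (backspace): buf='MEYCAAA' cursor=7
After op 5 (select(4,5) replace("UR")): buf='MEYCURAA' cursor=6
After op 6 (select(4,8) replace("MA")): buf='MEYCMA' cursor=6
After op 7 (end): buf='MEYCMA' cursor=6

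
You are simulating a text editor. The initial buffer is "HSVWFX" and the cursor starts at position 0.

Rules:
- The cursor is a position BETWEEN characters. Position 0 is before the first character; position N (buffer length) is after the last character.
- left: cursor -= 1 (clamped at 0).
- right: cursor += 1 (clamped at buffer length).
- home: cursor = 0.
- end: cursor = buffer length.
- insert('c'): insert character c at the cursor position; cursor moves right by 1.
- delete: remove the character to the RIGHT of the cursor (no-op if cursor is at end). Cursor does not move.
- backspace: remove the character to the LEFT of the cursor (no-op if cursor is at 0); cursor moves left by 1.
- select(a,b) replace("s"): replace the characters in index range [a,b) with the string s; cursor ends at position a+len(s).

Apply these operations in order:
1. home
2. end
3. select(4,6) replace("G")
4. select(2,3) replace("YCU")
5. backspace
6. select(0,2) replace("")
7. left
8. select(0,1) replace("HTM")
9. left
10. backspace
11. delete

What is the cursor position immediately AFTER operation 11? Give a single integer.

Answer: 1

Derivation:
After op 1 (home): buf='HSVWFX' cursor=0
After op 2 (end): buf='HSVWFX' cursor=6
After op 3 (select(4,6) replace("G")): buf='HSVWG' cursor=5
After op 4 (select(2,3) replace("YCU")): buf='HSYCUWG' cursor=5
After op 5 (backspace): buf='HSYCWG' cursor=4
After op 6 (select(0,2) replace("")): buf='YCWG' cursor=0
After op 7 (left): buf='YCWG' cursor=0
After op 8 (select(0,1) replace("HTM")): buf='HTMCWG' cursor=3
After op 9 (left): buf='HTMCWG' cursor=2
After op 10 (backspace): buf='HMCWG' cursor=1
After op 11 (delete): buf='HCWG' cursor=1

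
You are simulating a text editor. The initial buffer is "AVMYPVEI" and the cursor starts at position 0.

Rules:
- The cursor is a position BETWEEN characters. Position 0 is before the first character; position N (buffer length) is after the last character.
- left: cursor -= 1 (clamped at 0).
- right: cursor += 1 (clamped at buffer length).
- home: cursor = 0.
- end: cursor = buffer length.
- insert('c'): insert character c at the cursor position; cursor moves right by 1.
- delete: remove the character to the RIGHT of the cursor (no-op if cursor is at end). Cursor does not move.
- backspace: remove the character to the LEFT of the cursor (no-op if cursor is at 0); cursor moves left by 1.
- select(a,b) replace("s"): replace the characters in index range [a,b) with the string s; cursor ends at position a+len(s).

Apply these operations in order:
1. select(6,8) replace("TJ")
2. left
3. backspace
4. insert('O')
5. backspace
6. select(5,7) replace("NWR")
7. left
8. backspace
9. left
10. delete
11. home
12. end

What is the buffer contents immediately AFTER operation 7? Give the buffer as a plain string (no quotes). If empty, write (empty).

After op 1 (select(6,8) replace("TJ")): buf='AVMYPVTJ' cursor=8
After op 2 (left): buf='AVMYPVTJ' cursor=7
After op 3 (backspace): buf='AVMYPVJ' cursor=6
After op 4 (insert('O')): buf='AVMYPVOJ' cursor=7
After op 5 (backspace): buf='AVMYPVJ' cursor=6
After op 6 (select(5,7) replace("NWR")): buf='AVMYPNWR' cursor=8
After op 7 (left): buf='AVMYPNWR' cursor=7

Answer: AVMYPNWR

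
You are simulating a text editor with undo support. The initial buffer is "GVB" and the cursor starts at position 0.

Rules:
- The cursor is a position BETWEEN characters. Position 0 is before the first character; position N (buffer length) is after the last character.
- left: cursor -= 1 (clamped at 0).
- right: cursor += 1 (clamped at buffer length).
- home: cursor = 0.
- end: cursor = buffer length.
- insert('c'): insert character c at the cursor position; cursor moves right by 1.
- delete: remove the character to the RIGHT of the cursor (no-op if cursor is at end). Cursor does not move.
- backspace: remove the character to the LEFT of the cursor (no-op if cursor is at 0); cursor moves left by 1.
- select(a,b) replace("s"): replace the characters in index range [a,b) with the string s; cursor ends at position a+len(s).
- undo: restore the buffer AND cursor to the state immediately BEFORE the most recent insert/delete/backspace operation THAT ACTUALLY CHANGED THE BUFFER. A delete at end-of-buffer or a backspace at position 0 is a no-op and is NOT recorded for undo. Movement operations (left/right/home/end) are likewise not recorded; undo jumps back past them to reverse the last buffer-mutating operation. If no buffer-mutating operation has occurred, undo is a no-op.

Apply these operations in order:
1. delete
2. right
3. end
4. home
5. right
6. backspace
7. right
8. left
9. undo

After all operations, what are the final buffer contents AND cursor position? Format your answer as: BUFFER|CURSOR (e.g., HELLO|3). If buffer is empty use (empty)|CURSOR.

After op 1 (delete): buf='VB' cursor=0
After op 2 (right): buf='VB' cursor=1
After op 3 (end): buf='VB' cursor=2
After op 4 (home): buf='VB' cursor=0
After op 5 (right): buf='VB' cursor=1
After op 6 (backspace): buf='B' cursor=0
After op 7 (right): buf='B' cursor=1
After op 8 (left): buf='B' cursor=0
After op 9 (undo): buf='VB' cursor=1

Answer: VB|1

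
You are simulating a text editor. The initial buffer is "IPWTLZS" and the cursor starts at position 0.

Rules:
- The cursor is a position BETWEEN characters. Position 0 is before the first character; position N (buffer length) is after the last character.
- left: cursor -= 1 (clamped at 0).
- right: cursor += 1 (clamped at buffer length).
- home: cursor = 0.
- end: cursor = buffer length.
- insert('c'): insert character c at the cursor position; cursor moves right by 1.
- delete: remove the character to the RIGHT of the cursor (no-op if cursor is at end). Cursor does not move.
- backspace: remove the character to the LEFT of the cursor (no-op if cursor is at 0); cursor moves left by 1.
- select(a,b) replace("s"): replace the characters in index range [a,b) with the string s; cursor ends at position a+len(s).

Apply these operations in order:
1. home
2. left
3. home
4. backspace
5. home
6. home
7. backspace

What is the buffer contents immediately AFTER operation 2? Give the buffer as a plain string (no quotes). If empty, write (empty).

After op 1 (home): buf='IPWTLZS' cursor=0
After op 2 (left): buf='IPWTLZS' cursor=0

Answer: IPWTLZS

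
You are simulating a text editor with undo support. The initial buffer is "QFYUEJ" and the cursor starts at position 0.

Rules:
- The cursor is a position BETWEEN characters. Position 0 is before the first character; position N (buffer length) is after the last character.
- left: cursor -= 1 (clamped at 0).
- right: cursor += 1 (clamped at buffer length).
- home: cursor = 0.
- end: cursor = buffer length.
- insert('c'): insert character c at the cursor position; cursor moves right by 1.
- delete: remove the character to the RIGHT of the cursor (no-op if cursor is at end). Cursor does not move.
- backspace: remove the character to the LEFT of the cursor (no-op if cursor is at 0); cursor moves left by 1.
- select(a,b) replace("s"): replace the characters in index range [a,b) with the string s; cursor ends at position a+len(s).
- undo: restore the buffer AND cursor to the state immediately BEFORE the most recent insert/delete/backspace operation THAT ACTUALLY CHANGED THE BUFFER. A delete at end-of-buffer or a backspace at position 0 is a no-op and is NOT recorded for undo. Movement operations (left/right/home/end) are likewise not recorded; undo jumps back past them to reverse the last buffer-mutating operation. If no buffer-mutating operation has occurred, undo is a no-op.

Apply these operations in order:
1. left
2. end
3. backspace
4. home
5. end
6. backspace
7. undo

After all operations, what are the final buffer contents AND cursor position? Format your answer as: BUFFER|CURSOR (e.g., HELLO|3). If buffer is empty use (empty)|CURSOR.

Answer: QFYUE|5

Derivation:
After op 1 (left): buf='QFYUEJ' cursor=0
After op 2 (end): buf='QFYUEJ' cursor=6
After op 3 (backspace): buf='QFYUE' cursor=5
After op 4 (home): buf='QFYUE' cursor=0
After op 5 (end): buf='QFYUE' cursor=5
After op 6 (backspace): buf='QFYU' cursor=4
After op 7 (undo): buf='QFYUE' cursor=5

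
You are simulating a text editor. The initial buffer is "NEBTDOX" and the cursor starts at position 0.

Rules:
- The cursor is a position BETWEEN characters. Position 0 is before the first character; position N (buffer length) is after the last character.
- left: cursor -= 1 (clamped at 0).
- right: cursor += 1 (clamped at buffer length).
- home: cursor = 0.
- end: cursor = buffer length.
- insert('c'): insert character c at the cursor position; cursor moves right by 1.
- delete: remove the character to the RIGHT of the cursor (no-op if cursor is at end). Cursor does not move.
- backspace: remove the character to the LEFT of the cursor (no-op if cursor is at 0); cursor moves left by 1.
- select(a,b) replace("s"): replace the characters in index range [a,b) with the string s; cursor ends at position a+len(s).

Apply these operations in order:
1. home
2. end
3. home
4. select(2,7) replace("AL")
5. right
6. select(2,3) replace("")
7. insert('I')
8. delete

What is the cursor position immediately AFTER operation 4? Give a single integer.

Answer: 4

Derivation:
After op 1 (home): buf='NEBTDOX' cursor=0
After op 2 (end): buf='NEBTDOX' cursor=7
After op 3 (home): buf='NEBTDOX' cursor=0
After op 4 (select(2,7) replace("AL")): buf='NEAL' cursor=4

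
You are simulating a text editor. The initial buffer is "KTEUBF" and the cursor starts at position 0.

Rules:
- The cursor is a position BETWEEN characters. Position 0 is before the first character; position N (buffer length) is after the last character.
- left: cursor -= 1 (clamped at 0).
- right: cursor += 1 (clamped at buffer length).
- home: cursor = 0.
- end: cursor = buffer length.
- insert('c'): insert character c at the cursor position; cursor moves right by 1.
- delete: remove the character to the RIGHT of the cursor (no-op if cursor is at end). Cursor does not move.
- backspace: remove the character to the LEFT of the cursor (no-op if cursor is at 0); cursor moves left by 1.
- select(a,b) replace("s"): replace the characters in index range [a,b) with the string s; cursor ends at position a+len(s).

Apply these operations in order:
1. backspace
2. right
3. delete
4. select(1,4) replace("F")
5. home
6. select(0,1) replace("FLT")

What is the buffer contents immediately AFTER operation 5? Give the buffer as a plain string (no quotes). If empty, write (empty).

Answer: KFF

Derivation:
After op 1 (backspace): buf='KTEUBF' cursor=0
After op 2 (right): buf='KTEUBF' cursor=1
After op 3 (delete): buf='KEUBF' cursor=1
After op 4 (select(1,4) replace("F")): buf='KFF' cursor=2
After op 5 (home): buf='KFF' cursor=0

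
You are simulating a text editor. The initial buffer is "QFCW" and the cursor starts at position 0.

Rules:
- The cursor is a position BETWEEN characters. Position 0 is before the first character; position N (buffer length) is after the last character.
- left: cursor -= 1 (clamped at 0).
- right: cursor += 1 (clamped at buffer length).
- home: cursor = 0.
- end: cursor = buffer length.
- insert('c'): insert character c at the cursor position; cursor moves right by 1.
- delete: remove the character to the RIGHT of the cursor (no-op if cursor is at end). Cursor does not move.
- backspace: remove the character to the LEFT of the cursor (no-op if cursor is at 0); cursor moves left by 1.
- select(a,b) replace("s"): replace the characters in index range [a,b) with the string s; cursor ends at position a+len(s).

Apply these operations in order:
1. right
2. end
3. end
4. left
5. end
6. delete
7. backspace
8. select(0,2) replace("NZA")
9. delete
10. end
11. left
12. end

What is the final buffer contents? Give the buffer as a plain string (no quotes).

Answer: NZA

Derivation:
After op 1 (right): buf='QFCW' cursor=1
After op 2 (end): buf='QFCW' cursor=4
After op 3 (end): buf='QFCW' cursor=4
After op 4 (left): buf='QFCW' cursor=3
After op 5 (end): buf='QFCW' cursor=4
After op 6 (delete): buf='QFCW' cursor=4
After op 7 (backspace): buf='QFC' cursor=3
After op 8 (select(0,2) replace("NZA")): buf='NZAC' cursor=3
After op 9 (delete): buf='NZA' cursor=3
After op 10 (end): buf='NZA' cursor=3
After op 11 (left): buf='NZA' cursor=2
After op 12 (end): buf='NZA' cursor=3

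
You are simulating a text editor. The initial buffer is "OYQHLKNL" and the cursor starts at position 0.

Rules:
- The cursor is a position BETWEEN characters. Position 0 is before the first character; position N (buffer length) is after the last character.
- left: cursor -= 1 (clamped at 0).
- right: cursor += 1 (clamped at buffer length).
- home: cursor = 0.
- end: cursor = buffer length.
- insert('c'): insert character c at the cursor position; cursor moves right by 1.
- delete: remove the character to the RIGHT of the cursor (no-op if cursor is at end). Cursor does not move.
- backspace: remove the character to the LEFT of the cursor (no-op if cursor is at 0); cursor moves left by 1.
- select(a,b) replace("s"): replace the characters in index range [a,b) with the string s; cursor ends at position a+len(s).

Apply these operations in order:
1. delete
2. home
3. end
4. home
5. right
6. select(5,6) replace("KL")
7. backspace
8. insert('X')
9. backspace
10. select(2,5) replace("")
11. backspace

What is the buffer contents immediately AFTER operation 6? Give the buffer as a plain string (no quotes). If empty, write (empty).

After op 1 (delete): buf='YQHLKNL' cursor=0
After op 2 (home): buf='YQHLKNL' cursor=0
After op 3 (end): buf='YQHLKNL' cursor=7
After op 4 (home): buf='YQHLKNL' cursor=0
After op 5 (right): buf='YQHLKNL' cursor=1
After op 6 (select(5,6) replace("KL")): buf='YQHLKKLL' cursor=7

Answer: YQHLKKLL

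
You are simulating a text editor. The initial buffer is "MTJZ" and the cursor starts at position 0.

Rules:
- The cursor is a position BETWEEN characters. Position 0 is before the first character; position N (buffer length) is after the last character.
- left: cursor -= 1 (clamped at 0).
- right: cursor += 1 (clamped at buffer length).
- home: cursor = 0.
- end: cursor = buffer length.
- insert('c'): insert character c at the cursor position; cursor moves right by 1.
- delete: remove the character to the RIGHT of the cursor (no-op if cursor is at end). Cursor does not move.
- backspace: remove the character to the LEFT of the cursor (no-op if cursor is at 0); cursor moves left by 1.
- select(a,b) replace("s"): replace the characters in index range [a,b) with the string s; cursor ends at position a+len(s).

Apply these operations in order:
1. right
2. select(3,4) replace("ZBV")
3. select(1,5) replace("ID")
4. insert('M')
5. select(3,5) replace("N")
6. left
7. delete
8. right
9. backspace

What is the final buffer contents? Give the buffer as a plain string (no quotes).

Answer: MI

Derivation:
After op 1 (right): buf='MTJZ' cursor=1
After op 2 (select(3,4) replace("ZBV")): buf='MTJZBV' cursor=6
After op 3 (select(1,5) replace("ID")): buf='MIDV' cursor=3
After op 4 (insert('M')): buf='MIDMV' cursor=4
After op 5 (select(3,5) replace("N")): buf='MIDN' cursor=4
After op 6 (left): buf='MIDN' cursor=3
After op 7 (delete): buf='MID' cursor=3
After op 8 (right): buf='MID' cursor=3
After op 9 (backspace): buf='MI' cursor=2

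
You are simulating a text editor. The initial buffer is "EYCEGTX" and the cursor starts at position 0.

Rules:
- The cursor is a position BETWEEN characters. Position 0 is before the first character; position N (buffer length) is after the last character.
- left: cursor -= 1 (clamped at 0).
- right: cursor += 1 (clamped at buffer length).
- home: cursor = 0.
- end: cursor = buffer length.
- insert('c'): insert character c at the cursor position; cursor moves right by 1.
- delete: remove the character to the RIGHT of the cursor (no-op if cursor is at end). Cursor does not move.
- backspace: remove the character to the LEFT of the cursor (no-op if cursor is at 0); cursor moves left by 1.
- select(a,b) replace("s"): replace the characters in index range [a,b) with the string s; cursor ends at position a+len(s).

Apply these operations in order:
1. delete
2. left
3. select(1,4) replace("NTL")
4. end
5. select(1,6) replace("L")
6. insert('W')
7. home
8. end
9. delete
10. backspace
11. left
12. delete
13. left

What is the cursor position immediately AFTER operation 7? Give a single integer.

After op 1 (delete): buf='YCEGTX' cursor=0
After op 2 (left): buf='YCEGTX' cursor=0
After op 3 (select(1,4) replace("NTL")): buf='YNTLTX' cursor=4
After op 4 (end): buf='YNTLTX' cursor=6
After op 5 (select(1,6) replace("L")): buf='YL' cursor=2
After op 6 (insert('W')): buf='YLW' cursor=3
After op 7 (home): buf='YLW' cursor=0

Answer: 0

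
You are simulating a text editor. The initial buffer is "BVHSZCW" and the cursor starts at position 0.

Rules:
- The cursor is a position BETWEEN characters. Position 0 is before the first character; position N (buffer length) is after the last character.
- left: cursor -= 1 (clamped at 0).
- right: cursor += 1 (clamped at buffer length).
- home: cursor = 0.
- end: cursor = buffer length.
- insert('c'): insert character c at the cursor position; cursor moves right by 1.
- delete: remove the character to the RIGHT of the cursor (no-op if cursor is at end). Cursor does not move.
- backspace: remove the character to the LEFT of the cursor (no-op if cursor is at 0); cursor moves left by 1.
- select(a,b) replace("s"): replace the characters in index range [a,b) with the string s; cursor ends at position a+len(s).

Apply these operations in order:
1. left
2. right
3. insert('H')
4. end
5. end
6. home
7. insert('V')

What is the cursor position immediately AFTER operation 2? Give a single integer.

After op 1 (left): buf='BVHSZCW' cursor=0
After op 2 (right): buf='BVHSZCW' cursor=1

Answer: 1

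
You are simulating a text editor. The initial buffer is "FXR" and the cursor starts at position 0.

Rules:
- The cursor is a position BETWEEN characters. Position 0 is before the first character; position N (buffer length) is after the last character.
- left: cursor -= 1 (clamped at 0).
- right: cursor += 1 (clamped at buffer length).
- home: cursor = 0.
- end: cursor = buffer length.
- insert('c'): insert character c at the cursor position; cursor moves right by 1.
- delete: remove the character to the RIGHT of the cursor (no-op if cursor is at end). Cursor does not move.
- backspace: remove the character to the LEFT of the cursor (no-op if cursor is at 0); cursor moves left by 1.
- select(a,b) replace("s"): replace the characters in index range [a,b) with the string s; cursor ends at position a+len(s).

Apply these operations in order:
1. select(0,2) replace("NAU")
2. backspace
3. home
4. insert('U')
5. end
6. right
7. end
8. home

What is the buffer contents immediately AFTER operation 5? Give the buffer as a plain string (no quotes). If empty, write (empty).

After op 1 (select(0,2) replace("NAU")): buf='NAUR' cursor=3
After op 2 (backspace): buf='NAR' cursor=2
After op 3 (home): buf='NAR' cursor=0
After op 4 (insert('U')): buf='UNAR' cursor=1
After op 5 (end): buf='UNAR' cursor=4

Answer: UNAR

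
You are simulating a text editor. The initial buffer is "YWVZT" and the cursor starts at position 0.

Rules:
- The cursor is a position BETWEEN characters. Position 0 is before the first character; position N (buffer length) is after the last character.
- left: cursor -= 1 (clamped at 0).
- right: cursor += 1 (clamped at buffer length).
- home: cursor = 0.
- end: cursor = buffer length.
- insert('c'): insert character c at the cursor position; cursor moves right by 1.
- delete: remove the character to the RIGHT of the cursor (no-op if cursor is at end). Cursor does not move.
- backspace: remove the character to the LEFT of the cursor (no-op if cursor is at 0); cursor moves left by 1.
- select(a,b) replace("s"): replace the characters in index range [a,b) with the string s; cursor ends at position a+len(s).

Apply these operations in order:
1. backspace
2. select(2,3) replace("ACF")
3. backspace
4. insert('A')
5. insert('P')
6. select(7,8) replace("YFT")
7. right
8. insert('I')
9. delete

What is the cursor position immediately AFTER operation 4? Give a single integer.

After op 1 (backspace): buf='YWVZT' cursor=0
After op 2 (select(2,3) replace("ACF")): buf='YWACFZT' cursor=5
After op 3 (backspace): buf='YWACZT' cursor=4
After op 4 (insert('A')): buf='YWACAZT' cursor=5

Answer: 5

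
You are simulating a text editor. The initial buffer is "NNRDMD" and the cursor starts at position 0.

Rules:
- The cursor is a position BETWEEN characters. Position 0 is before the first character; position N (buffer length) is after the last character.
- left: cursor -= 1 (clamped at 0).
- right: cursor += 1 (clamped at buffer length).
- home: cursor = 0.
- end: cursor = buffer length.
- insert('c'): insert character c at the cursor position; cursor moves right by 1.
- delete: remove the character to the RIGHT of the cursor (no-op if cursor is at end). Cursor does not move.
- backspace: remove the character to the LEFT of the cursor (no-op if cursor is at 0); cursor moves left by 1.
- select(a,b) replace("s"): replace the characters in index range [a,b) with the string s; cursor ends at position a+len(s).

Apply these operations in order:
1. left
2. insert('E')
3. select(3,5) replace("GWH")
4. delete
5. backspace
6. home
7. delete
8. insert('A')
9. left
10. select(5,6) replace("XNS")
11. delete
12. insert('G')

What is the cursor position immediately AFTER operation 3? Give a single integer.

Answer: 6

Derivation:
After op 1 (left): buf='NNRDMD' cursor=0
After op 2 (insert('E')): buf='ENNRDMD' cursor=1
After op 3 (select(3,5) replace("GWH")): buf='ENNGWHMD' cursor=6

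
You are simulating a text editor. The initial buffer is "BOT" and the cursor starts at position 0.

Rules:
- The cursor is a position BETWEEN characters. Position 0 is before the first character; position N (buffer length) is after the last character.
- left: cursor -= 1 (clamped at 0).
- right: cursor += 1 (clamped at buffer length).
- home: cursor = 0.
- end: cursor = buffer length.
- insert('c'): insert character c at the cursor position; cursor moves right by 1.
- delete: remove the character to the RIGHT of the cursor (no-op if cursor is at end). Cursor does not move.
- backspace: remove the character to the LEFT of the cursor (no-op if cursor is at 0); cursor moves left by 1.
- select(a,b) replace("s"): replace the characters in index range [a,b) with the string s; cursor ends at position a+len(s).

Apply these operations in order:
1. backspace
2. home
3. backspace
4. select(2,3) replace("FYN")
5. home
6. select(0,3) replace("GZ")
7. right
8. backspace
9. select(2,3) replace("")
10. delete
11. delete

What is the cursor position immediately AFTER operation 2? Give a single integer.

After op 1 (backspace): buf='BOT' cursor=0
After op 2 (home): buf='BOT' cursor=0

Answer: 0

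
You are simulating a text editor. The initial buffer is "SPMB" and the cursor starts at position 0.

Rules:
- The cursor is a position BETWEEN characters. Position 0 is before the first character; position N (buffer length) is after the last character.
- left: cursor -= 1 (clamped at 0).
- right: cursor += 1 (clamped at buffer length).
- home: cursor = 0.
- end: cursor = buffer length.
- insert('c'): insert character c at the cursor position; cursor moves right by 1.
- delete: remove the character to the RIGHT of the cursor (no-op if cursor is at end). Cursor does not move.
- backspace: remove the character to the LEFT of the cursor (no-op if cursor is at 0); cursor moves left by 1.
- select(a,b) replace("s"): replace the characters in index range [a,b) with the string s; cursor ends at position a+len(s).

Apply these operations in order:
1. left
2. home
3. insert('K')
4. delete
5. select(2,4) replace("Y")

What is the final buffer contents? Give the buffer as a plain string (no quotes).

After op 1 (left): buf='SPMB' cursor=0
After op 2 (home): buf='SPMB' cursor=0
After op 3 (insert('K')): buf='KSPMB' cursor=1
After op 4 (delete): buf='KPMB' cursor=1
After op 5 (select(2,4) replace("Y")): buf='KPY' cursor=3

Answer: KPY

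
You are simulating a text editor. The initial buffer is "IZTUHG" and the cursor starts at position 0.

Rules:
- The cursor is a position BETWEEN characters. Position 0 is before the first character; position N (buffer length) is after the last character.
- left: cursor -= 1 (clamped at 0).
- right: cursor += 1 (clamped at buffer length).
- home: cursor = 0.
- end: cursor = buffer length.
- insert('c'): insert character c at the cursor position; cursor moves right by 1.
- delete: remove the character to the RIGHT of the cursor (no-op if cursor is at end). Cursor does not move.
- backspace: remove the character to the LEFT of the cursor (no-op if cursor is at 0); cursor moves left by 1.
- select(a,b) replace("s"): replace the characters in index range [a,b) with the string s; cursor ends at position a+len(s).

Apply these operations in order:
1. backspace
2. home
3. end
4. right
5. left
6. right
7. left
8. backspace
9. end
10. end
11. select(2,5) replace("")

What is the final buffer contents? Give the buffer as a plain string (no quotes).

After op 1 (backspace): buf='IZTUHG' cursor=0
After op 2 (home): buf='IZTUHG' cursor=0
After op 3 (end): buf='IZTUHG' cursor=6
After op 4 (right): buf='IZTUHG' cursor=6
After op 5 (left): buf='IZTUHG' cursor=5
After op 6 (right): buf='IZTUHG' cursor=6
After op 7 (left): buf='IZTUHG' cursor=5
After op 8 (backspace): buf='IZTUG' cursor=4
After op 9 (end): buf='IZTUG' cursor=5
After op 10 (end): buf='IZTUG' cursor=5
After op 11 (select(2,5) replace("")): buf='IZ' cursor=2

Answer: IZ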